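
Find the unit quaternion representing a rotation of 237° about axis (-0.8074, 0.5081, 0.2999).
-0.4772 - 0.7096i + 0.4465j + 0.2636k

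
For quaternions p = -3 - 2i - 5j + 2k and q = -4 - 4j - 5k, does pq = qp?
No: pq = 2 + 41i + 22j + 15k ≠ 2 - 25i + 42j - k = qp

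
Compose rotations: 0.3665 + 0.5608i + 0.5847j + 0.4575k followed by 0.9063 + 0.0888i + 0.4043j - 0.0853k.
0.085 + 0.7756i + 0.5896j + 0.2086k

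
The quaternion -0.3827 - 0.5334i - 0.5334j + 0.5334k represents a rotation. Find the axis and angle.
axis = (-√3/3, -√3/3, √3/3), θ = 5π/4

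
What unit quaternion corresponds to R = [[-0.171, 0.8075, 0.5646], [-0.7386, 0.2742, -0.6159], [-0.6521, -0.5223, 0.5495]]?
0.6428 + 0.0364i + 0.4732j - 0.6013k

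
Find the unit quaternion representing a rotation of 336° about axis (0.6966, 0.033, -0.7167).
-0.9781 + 0.1448i + 0.0069j - 0.149k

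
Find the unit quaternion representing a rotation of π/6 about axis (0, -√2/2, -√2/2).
0.9659 - 0.183j - 0.183k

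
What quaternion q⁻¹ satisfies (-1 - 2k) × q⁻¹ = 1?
-0.2 + 0.4k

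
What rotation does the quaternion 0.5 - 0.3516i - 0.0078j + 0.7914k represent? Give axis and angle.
axis = (-0.406, -0.009, 0.9138), θ = 2π/3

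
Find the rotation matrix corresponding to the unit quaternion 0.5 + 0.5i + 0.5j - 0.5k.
[[0, 1, 0], [0, 0, -1], [-1, 0, 0]]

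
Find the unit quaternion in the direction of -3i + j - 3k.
-0.6882i + 0.2294j - 0.6882k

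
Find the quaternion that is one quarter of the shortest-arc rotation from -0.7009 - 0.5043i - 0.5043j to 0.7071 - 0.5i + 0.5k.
-0.8427 - 0.2681i - 0.4357j - 0.1676k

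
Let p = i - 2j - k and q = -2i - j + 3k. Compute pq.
3 - 7i - j - 5k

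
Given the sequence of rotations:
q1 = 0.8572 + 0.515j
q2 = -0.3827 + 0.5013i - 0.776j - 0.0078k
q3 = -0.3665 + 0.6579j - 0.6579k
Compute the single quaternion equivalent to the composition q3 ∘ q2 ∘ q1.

q2 · q1 = 0.0716 + 0.4337i - 0.8623j + 0.2515k
q3 · q2 · q1 = 0.7065 - 0.5608i + 0.0778j - 0.4246k
0.7065 - 0.5608i + 0.0778j - 0.4246k


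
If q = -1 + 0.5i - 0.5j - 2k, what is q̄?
-1 - 0.5i + 0.5j + 2k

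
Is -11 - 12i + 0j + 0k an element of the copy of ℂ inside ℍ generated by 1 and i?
Yes. The quaternion -11 - 12i has j- and k-coefficients y = z = 0, so it lies in the complex subalgebra spanned by 1 and i.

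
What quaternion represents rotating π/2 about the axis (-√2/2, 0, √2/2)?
0.7071 - 0.5i + 0.5k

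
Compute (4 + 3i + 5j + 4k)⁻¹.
0.0606 - 0.0455i - 0.0758j - 0.0606k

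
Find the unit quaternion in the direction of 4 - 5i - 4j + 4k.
0.4682 - 0.5852i - 0.4682j + 0.4682k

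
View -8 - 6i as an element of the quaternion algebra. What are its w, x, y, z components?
-8 - 6i + 0j + 0k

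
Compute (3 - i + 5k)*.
3 + i - 5k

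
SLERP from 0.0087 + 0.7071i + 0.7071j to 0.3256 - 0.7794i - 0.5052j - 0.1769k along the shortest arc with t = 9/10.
-0.294 + 0.7788i + 0.5305j + 0.1602k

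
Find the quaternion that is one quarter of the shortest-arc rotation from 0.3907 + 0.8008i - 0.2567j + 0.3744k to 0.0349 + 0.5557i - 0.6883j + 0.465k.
0.311 + 0.7664i - 0.3814j + 0.4129k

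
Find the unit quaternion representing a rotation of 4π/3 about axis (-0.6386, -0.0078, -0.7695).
-0.5 - 0.553i - 0.0068j - 0.6664k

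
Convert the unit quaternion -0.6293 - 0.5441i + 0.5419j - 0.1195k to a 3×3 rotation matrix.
[[0.3841, -0.7401, -0.552], [-0.4393, 0.3793, -0.8143], [0.8121, 0.5553, -0.1794]]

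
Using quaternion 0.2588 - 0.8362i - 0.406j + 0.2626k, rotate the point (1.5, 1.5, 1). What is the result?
(0.964, 0.637, -2.041)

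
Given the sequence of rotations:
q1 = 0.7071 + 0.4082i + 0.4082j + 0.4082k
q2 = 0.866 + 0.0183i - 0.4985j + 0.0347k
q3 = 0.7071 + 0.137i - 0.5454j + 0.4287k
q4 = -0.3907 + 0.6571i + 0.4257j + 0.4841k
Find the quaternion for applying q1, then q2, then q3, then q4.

q2 · q1 = 0.7942 + 0.1488i + 0.0077j + 0.589k
q3 · q2 · q1 = 0.2929 - 0.1105i - 0.4446j + 0.8392k
q4 · q3 · q2 · q1 = -0.2588 + 0.8081i - 0.3065j - 0.4312k
-0.2588 + 0.8081i - 0.3065j - 0.4312k


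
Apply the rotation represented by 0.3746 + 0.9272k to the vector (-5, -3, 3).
(5.681, -1.315, 3)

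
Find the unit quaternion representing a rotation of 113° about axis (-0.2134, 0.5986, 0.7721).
0.5519 - 0.178i + 0.4992j + 0.6438k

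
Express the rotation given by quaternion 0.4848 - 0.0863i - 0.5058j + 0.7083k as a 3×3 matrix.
[[-0.515, -0.5995, -0.6127], [0.7741, -0.0183, -0.6328], [0.3682, -0.8002, 0.4734]]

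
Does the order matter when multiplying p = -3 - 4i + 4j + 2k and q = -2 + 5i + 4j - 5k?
Yes: pq = 20 - 35i - 30j - 25k ≠ 20 + 21i - 10j + 47k = qp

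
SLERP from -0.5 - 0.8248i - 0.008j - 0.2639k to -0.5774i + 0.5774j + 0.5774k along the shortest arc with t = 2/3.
-0.2129 - 0.801i + 0.4464j + 0.3375k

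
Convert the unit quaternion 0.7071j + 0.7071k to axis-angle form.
axis = (0, √2/2, √2/2), θ = π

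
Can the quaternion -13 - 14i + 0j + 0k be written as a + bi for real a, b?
Yes. The quaternion -13 - 14i has j- and k-coefficients y = z = 0, so it lies in the complex subalgebra spanned by 1 and i.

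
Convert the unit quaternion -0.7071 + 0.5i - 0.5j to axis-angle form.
axis = (√2/2, -√2/2, 0), θ = 3π/2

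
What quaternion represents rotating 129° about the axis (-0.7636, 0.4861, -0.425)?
0.4305 - 0.6892i + 0.4387j - 0.3836k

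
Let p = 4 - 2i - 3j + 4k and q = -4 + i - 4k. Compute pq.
2 + 24i + 8j - 29k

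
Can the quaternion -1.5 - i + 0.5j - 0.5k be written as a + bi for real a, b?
No. The quaternion -1.5 - i + 0.5j - 0.5k has j-coefficient y = 0.5 and k-coefficient z = -0.5, not both zero, so it does not lie in the complex subalgebra spanned by 1 and i.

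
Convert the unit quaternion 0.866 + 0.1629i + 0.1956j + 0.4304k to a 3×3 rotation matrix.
[[0.553, -0.6817, 0.479], [0.8092, 0.5764, -0.1138], [-0.1986, 0.4505, 0.8704]]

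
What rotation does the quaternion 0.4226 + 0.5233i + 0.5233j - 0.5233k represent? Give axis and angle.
axis = (√3/3, √3/3, -√3/3), θ = 130°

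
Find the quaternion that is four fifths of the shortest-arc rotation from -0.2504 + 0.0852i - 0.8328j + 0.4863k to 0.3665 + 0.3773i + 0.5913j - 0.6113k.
-0.3514 - 0.2897i - 0.6572j + 0.6006k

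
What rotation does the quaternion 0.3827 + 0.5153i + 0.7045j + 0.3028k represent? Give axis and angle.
axis = (0.5578, 0.7626, 0.3278), θ = 3π/4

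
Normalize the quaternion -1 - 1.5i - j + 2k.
-0.3482 - 0.5222i - 0.3482j + 0.6963k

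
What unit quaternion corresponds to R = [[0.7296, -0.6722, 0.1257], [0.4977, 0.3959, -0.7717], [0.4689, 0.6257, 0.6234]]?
0.829 + 0.4214i - 0.1035j + 0.3528k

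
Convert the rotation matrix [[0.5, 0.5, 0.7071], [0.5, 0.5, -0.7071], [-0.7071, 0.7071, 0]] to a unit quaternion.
0.7071 + 0.5i + 0.5j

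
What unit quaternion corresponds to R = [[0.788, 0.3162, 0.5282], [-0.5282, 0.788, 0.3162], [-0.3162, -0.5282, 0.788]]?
0.9171 - 0.2302i + 0.2302j - 0.2302k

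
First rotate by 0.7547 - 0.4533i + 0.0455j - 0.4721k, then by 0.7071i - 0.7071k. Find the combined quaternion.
-0.0133 + 0.5658i + 0.6544j - 0.5015k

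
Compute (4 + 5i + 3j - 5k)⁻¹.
0.0533 - 0.0667i - 0.04j + 0.0667k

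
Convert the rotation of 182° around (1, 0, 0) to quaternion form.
-0.0175 + 0.9998i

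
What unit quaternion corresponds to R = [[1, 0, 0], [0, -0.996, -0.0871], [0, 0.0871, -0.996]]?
0.0436 + 0.999i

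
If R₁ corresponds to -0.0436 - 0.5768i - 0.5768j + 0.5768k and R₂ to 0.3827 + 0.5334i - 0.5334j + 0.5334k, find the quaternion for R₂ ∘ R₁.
-0.3244 - 0.244i - 0.8128j - 0.4178k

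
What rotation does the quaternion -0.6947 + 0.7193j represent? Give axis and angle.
axis = (0, 1, 0), θ = 268°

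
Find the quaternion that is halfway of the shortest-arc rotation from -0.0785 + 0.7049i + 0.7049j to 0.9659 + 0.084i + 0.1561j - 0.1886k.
0.6001 + 0.5335i + 0.5822j - 0.1275k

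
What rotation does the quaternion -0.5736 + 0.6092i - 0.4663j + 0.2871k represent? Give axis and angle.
axis = (0.7437, -0.5693, 0.3505), θ = 250°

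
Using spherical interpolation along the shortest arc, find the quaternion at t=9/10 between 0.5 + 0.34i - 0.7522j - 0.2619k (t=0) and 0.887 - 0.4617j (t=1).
0.8634 + 0.0366i - 0.5023j - 0.0282k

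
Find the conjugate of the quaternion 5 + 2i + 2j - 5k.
5 - 2i - 2j + 5k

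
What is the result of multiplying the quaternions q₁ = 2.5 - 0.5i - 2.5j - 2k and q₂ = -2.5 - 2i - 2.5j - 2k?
-17.5 - 3.75i + 3j - 3.75k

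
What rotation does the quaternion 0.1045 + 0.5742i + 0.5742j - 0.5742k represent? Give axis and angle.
axis = (√3/3, √3/3, -√3/3), θ = 168°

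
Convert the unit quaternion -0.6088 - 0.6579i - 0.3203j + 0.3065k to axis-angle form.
axis = (-0.8293, -0.4037, 0.3863), θ = 255°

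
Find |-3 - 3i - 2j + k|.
√23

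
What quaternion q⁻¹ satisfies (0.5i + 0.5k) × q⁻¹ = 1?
-i - k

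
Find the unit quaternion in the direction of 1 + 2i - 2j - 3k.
0.2357 + 0.4714i - 0.4714j - 0.7071k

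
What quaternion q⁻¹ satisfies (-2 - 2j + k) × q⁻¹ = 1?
-0.2222 + 0.2222j - 0.1111k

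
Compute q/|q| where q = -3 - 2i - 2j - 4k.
-0.5222 - 0.3482i - 0.3482j - 0.6963k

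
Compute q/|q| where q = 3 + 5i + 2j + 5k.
0.378 + 0.6299i + 0.252j + 0.6299k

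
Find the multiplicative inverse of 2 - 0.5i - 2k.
0.2424 + 0.0606i + 0.2424k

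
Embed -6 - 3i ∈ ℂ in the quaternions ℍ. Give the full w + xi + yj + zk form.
-6 - 3i + 0j + 0k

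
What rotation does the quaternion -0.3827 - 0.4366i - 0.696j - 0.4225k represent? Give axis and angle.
axis = (-0.4726, -0.7534, -0.4573), θ = 5π/4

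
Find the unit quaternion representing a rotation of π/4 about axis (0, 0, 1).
0.9239 + 0.3827k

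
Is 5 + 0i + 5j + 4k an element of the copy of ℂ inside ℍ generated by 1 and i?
No. The quaternion 5 + 5j + 4k has j-coefficient y = 5 and k-coefficient z = 4, not both zero, so it does not lie in the complex subalgebra spanned by 1 and i.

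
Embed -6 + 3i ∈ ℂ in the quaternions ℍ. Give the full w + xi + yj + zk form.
-6 + 3i + 0j + 0k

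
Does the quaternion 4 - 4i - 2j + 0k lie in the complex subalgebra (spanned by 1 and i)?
No. The quaternion 4 - 4i - 2j has j-coefficient y = -2 and k-coefficient z = 0, not both zero, so it does not lie in the complex subalgebra spanned by 1 and i.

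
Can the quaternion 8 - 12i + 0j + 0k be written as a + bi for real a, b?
Yes. The quaternion 8 - 12i has j- and k-coefficients y = z = 0, so it lies in the complex subalgebra spanned by 1 and i.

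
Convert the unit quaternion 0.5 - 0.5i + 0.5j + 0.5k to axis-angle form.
axis = (-√3/3, √3/3, √3/3), θ = 2π/3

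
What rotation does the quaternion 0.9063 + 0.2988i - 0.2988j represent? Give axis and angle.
axis = (√2/2, -√2/2, 0), θ = 50°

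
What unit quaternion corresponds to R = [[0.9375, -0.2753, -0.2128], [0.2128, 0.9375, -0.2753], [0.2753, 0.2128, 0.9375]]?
0.9763 + 0.125i - 0.125j + 0.125k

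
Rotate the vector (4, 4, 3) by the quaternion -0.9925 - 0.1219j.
(4.607, 4, 1.943)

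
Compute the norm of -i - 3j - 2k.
√14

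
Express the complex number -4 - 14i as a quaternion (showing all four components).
-4 - 14i + 0j + 0k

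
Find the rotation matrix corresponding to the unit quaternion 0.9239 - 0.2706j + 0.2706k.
[[0.7071, -0.5, -0.5], [0.5, 0.8536, -0.1464], [0.5, -0.1464, 0.8536]]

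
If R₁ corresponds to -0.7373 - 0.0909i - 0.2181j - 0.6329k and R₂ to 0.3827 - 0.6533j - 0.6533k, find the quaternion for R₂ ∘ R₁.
-0.8381 + 0.2362i + 0.4576j + 0.1801k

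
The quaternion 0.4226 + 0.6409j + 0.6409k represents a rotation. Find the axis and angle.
axis = (0, √2/2, √2/2), θ = 130°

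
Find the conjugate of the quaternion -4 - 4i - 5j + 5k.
-4 + 4i + 5j - 5k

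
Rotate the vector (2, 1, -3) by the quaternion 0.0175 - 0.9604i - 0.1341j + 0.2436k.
(3.358, -0.336, 1.617)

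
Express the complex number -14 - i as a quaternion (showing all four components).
-14 - i + 0j + 0k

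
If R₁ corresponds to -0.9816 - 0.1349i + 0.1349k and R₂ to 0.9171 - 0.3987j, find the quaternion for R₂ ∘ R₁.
-0.9002 - 0.1775i + 0.3914j + 0.0699k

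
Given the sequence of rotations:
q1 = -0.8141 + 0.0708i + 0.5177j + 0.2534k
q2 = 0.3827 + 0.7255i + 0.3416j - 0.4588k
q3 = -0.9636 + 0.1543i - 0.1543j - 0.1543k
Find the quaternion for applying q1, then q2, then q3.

q2 · q1 = -0.4235 - 0.2395i - 0.2963j + 0.8219k
q3 · q2 · q1 = 0.5261 - 0.0071i + 0.261j - 0.8093k
0.5261 - 0.0071i + 0.261j - 0.8093k


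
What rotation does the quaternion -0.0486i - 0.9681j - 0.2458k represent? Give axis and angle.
axis = (-0.0486, -0.9681, -0.2458), θ = π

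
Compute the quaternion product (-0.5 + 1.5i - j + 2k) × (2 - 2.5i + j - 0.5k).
4.75 + 2.75i - 6.75j + 3.25k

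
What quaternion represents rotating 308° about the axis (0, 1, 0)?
-0.8988 + 0.4384j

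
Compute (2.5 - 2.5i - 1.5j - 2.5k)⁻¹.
0.119 + 0.119i + 0.0714j + 0.119k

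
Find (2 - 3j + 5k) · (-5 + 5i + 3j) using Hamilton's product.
-1 - 5i + 46j - 10k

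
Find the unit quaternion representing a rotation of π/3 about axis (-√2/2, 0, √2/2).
0.866 - 0.3536i + 0.3536k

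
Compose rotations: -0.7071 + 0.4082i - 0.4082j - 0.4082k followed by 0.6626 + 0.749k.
-0.1628 + 0.5762i + 0.0353j - 0.8001k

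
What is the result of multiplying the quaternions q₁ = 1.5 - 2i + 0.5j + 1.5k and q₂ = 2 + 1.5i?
6 - 1.75i + 3.25j + 2.25k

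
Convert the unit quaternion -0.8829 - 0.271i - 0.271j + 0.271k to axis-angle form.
axis = (-√3/3, -√3/3, √3/3), θ = 304°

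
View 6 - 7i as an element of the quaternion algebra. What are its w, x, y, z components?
6 - 7i + 0j + 0k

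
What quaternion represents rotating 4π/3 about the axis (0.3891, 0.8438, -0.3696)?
-0.5 + 0.337i + 0.7308j - 0.3201k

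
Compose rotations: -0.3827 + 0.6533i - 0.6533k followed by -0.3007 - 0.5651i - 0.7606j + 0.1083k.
0.555 + 0.5167i - 0.0073j + 0.6519k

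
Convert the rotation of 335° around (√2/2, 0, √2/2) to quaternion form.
-0.9763 + 0.153i + 0.153k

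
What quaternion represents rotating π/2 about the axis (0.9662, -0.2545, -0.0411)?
0.7071 + 0.6832i - 0.18j - 0.0291k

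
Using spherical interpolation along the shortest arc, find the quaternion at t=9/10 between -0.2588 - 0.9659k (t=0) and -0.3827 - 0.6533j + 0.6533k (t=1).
0.3257 + 0.6086j - 0.7236k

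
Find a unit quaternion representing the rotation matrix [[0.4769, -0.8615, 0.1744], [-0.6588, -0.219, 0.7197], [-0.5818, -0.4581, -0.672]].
-0.3827 + 0.7694i - 0.494j - 0.1324k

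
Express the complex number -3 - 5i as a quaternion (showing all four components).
-3 - 5i + 0j + 0k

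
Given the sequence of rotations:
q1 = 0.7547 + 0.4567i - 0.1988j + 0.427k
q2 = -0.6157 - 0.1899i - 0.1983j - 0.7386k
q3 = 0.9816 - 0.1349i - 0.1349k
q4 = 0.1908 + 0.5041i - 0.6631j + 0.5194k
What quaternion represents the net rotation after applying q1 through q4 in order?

q2 · q1 = -0.102 - 0.656i - 0.2835j - 0.692k
q3 · q2 · q1 = -0.282 - 0.6684i - 0.2831j - 0.6273k
q4 · q3 · q2 · q1 = 0.4212 + 0.2933i + 0.102j - 0.8521k
0.4212 + 0.2933i + 0.102j - 0.8521k


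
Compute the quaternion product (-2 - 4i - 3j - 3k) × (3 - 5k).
-21 + 3i - 29j + k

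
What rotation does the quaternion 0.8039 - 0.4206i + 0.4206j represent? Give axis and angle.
axis = (-√2/2, √2/2, 0), θ = 73°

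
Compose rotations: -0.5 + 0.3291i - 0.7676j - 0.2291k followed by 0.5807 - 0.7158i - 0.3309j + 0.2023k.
-0.2624 + 0.7801i - 0.3777j + 0.4242k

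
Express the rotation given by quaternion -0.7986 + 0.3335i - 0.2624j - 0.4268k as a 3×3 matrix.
[[0.498, -0.8567, 0.1344], [0.5067, 0.4132, 0.7567], [-0.7038, -0.3087, 0.6398]]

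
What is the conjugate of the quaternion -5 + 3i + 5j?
-5 - 3i - 5j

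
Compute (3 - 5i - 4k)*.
3 + 5i + 4k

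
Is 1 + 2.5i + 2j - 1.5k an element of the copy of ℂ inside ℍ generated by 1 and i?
No. The quaternion 1 + 2.5i + 2j - 1.5k has j-coefficient y = 2 and k-coefficient z = -1.5, not both zero, so it does not lie in the complex subalgebra spanned by 1 and i.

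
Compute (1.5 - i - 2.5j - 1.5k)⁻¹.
0.1277 + 0.0851i + 0.2128j + 0.1277k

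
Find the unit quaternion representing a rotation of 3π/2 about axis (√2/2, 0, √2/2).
-0.7071 + 0.5i + 0.5k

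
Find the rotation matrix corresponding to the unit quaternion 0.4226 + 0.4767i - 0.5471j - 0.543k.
[[-0.1883, -0.0627, -0.9801], [-0.9805, -0.0442, 0.1912], [-0.0553, 0.9971, -0.0531]]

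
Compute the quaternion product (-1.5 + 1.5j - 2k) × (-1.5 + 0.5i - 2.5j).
6 - 5.75i + 0.5j + 2.25k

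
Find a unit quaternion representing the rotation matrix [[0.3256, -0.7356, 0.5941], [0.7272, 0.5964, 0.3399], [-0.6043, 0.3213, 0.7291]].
0.8141 - 0.0057i + 0.368j + 0.4492k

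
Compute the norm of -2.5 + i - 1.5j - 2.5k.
3.969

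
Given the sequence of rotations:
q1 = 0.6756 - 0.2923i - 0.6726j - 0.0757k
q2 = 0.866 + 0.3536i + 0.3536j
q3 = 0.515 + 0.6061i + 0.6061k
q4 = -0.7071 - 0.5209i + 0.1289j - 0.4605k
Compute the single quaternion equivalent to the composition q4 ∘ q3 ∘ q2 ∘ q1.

q2 · q1 = 0.9263 - 0.041i - 0.3168j - 0.2k
q3 · q2 · q1 = 0.6231 + 0.7323i - 0.0668j + 0.2664k
q4 · q3 · q2 · q1 = 0.0721 - 0.8388i - 0.0709j - 0.5349k
0.0721 - 0.8388i - 0.0709j - 0.5349k


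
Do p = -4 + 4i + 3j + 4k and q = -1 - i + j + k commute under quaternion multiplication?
No: pq = 1 - i - 15j - k ≠ 1 + i + j - 15k = qp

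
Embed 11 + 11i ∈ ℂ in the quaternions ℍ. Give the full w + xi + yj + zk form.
11 + 11i + 0j + 0k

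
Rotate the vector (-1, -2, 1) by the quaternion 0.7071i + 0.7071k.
(1, 2, -1)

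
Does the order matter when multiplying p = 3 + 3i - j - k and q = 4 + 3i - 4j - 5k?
Yes: pq = -6 + 22i - 4j - 28k ≠ -6 + 20i - 28j - 10k = qp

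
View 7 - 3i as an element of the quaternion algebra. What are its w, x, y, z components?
7 - 3i + 0j + 0k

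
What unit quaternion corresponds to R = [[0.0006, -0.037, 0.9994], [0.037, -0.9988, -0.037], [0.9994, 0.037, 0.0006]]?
0.0262 + 0.7069i + 0.7069k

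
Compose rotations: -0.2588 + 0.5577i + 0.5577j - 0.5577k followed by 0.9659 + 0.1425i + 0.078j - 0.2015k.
-0.4853 + 0.5707i + 0.4856j - 0.4506k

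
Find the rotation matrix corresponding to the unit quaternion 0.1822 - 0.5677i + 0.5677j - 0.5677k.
[[-0.2891, -0.4377, 0.8514], [-0.8514, -0.2891, -0.4377], [0.4377, -0.8514, -0.2891]]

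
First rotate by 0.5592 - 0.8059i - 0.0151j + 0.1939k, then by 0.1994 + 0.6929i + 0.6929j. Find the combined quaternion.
0.6804 + 0.3611i + 0.2501j + 0.5866k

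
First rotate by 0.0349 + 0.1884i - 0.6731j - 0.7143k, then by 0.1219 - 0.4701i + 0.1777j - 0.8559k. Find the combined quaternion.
-0.3989 - 0.6965i - 0.5729j + 0.166k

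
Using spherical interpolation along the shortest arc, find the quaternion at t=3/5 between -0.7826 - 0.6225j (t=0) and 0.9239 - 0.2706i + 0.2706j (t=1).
-0.8907 + 0.1663i - 0.4232j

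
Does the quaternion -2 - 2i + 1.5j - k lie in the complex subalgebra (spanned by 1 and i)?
No. The quaternion -2 - 2i + 1.5j - k has j-coefficient y = 1.5 and k-coefficient z = -1, not both zero, so it does not lie in the complex subalgebra spanned by 1 and i.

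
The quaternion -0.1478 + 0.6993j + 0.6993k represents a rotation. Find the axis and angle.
axis = (0, √2/2, √2/2), θ = 197°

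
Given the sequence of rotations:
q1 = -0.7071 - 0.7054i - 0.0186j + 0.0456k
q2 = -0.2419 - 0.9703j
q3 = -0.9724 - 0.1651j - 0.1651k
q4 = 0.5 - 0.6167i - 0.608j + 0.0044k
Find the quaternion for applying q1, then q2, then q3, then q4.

q2 · q1 = 0.153 + 0.1264i + 0.6906j - 0.6955k
q3 · q2 · q1 = -0.1496 + 0.1059i - 0.7177j + 0.6719k
q4 · q3 · q2 · q1 = -0.4488 - 0.2601i + 0.1469j + 0.8423k
-0.4488 - 0.2601i + 0.1469j + 0.8423k


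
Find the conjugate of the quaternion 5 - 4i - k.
5 + 4i + k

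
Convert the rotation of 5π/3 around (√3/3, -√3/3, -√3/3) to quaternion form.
-0.866 + 0.2887i - 0.2887j - 0.2887k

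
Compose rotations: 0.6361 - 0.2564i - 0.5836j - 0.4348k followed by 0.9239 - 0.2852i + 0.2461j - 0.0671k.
0.629 - 0.5645i - 0.4894j - 0.2149k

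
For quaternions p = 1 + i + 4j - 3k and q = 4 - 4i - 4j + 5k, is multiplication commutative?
No: pq = 39 + 8i + 19j + 5k ≠ 39 - 8i + 5j - 19k = qp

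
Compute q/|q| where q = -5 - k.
-0.9806 - 0.1961k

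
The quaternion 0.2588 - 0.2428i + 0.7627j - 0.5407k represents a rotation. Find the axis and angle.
axis = (-0.2514, 0.7896, -0.5598), θ = 5π/6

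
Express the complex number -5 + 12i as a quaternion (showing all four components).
-5 + 12i + 0j + 0k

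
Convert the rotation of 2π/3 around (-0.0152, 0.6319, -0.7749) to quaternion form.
0.5 - 0.0132i + 0.5472j - 0.6711k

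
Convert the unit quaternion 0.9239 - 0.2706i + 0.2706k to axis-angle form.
axis = (-√2/2, 0, √2/2), θ = π/4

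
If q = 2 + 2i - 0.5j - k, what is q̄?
2 - 2i + 0.5j + k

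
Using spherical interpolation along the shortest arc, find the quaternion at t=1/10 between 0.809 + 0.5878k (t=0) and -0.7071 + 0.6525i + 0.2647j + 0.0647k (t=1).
0.8376 - 0.0776i - 0.0315j + 0.5398k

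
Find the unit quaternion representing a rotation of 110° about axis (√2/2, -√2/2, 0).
0.5736 + 0.5792i - 0.5792j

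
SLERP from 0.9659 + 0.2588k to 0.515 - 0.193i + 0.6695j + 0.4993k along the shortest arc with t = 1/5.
0.9299 - 0.044i + 0.1527j + 0.3316k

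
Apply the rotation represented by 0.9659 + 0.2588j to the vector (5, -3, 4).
(6.33, -3, 0.964)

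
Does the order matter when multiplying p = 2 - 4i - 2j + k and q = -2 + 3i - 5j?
Yes: pq = -2 + 19i - 3j + 24k ≠ -2 + 9i - 9j - 28k = qp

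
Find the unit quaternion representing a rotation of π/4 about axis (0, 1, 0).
0.9239 + 0.3827j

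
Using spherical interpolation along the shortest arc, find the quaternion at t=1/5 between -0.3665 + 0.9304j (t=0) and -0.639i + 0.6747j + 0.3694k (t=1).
-0.3082 - 0.1457i + 0.9363j + 0.0842k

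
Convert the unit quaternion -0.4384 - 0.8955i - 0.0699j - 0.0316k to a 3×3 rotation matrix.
[[0.9882, 0.0975, 0.1179], [0.1529, -0.6058, -0.7808], [-0.0047, 0.7896, -0.6136]]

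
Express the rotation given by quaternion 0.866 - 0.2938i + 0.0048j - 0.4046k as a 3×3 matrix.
[[0.6726, 0.6979, 0.2461], [-0.7036, 0.5, 0.505], [0.2294, -0.5127, 0.8273]]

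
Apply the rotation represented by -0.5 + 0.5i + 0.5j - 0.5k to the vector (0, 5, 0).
(0, 0, -5)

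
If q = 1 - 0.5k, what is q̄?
1 + 0.5k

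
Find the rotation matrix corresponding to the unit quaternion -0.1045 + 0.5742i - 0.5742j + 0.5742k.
[[-0.3188, -0.5394, 0.7794], [-0.7794, -0.3188, -0.5394], [0.5394, -0.7794, -0.3188]]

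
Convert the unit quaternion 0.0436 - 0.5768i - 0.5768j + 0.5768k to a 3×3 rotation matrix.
[[-0.3308, 0.6151, -0.7157], [0.7157, -0.3308, -0.6151], [-0.6151, -0.7157, -0.3308]]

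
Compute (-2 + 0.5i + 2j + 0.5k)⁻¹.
-0.2353 - 0.0588i - 0.2353j - 0.0588k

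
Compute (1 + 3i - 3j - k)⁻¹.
0.05 - 0.15i + 0.15j + 0.05k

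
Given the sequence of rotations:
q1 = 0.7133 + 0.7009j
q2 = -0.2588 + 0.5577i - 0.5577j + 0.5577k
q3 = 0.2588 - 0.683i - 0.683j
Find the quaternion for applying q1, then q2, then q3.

q2 · q1 = 0.2063 + 0.0069i - 0.5792j + 0.7887k
q3 · q2 · q1 = -0.3375 - 0.6778i + 0.2479j + 0.6044k
-0.3375 - 0.6778i + 0.2479j + 0.6044k


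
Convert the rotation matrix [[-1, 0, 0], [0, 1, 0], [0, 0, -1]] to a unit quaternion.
j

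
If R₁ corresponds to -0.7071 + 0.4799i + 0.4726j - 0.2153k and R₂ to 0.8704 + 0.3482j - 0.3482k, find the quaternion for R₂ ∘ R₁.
-0.855 + 0.5073i - 0.002j - 0.1083k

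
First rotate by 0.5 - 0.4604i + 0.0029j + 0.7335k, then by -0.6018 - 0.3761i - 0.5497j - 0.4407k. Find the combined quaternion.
-0.1492 - 0.3129i + 0.2022j - 0.9159k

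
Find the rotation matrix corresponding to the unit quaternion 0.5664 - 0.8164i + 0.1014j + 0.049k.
[[0.9746, -0.2211, 0.0349], [-0.1101, -0.3378, 0.9348], [-0.1949, -0.9149, -0.3536]]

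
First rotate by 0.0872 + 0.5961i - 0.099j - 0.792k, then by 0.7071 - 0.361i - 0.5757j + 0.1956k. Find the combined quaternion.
0.3748 + 0.8653i - 0.2895j - 0.1641k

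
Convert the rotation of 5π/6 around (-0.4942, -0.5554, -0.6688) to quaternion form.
0.2588 - 0.4774i - 0.5365j - 0.646k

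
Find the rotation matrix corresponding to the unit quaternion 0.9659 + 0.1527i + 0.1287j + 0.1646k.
[[0.9127, -0.2787, 0.2989], [0.3573, 0.8992, -0.2526], [-0.1984, 0.3374, 0.9202]]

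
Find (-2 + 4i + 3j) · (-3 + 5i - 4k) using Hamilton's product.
-14 - 34i + 7j - 7k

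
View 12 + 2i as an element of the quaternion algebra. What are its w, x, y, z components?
12 + 2i + 0j + 0k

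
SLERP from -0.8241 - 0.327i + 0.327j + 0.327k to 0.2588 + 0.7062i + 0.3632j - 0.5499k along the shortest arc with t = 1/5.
-0.7686 - 0.4495i + 0.1934j + 0.4121k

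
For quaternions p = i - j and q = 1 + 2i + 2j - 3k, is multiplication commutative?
No: pq = 4i + 2j + 4k ≠ -2i - 4j - 4k = qp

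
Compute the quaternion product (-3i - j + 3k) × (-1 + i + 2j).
5 - 3i + 4j - 8k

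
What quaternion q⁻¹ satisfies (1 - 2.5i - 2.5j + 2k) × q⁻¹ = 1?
0.0571 + 0.1429i + 0.1429j - 0.1143k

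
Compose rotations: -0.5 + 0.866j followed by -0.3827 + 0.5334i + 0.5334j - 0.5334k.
-0.2706 + 0.1952i - 0.5981j + 0.7286k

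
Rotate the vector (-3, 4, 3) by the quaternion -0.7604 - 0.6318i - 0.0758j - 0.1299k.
(-2.433, -3.032, 4.346)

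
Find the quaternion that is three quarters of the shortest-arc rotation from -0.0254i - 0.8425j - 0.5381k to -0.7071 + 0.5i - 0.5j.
-0.5883 + 0.4081i - 0.6777j - 0.1672k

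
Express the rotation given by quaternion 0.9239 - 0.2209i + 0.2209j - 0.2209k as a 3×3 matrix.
[[0.8048, 0.3106, 0.5058], [-0.5058, 0.8048, 0.3106], [-0.3106, -0.5058, 0.8048]]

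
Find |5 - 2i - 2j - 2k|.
√37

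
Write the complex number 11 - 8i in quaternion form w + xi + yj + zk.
11 - 8i + 0j + 0k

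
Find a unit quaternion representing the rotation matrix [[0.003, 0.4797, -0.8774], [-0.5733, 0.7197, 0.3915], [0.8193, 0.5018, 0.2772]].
0.7071 + 0.039i - 0.5999j - 0.3723k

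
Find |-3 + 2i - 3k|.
√22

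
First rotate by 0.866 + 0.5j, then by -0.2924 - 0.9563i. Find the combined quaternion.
-0.2532 - 0.8282i - 0.1462j - 0.4782k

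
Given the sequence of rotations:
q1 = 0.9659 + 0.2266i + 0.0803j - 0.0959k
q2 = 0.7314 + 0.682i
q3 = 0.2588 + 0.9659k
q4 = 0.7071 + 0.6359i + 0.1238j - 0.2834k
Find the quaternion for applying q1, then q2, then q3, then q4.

q2 · q1 = 0.5519 + 0.8245i + 0.1241j - 0.0154k
q3 · q2 · q1 = 0.1577 + 0.0935i + 0.8285j + 0.5291k
q4 · q3 · q2 · q1 = 0.0994 + 0.4667i + 0.2424j + 0.8447k
0.0994 + 0.4667i + 0.2424j + 0.8447k


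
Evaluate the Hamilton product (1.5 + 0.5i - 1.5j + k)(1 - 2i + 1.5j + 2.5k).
2.25 - 7.75i - 2.5j + 2.5k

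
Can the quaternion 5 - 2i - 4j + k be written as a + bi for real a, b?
No. The quaternion 5 - 2i - 4j + k has j-coefficient y = -4 and k-coefficient z = 1, not both zero, so it does not lie in the complex subalgebra spanned by 1 and i.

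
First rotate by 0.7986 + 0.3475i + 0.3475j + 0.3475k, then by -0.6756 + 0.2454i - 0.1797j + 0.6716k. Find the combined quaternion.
-0.7957 - 0.3346i - 0.2302j + 0.4493k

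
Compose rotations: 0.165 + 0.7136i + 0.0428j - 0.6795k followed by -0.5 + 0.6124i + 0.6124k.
-0.1034 - 0.282i + 0.8317j + 0.467k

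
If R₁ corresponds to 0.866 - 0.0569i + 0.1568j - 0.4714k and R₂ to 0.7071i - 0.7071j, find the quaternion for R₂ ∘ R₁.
0.1511 + 0.9457i - 0.279j + 0.0706k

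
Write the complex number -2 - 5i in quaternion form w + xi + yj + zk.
-2 - 5i + 0j + 0k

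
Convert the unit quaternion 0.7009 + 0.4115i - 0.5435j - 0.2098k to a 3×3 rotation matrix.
[[0.3212, -0.1532, -0.9345], [-0.7414, 0.5733, -0.3488], [0.5892, 0.8049, 0.0706]]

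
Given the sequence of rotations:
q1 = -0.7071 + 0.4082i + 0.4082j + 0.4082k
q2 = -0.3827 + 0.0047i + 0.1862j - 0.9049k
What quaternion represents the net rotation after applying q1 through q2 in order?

q2 · q1 = 0.5621 + 0.2858i - 0.6592j + 0.4095k
0.5621 + 0.2858i - 0.6592j + 0.4095k


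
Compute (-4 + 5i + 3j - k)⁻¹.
-0.0784 - 0.098i - 0.0588j + 0.0196k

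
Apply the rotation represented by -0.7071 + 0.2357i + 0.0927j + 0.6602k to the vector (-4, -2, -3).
(-2.939, 2.158, -3.963)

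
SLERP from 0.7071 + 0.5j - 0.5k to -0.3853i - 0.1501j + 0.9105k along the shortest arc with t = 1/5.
0.6038 + 0.0913i + 0.4625j - 0.6428k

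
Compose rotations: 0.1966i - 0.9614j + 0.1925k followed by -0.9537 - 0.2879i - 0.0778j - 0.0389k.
-0.0107 - 0.2399i + 0.9647j + 0.1085k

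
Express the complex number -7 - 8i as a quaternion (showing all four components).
-7 - 8i + 0j + 0k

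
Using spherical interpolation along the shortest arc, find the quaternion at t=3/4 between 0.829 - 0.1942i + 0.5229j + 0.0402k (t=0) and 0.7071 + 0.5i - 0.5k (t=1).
0.8319 + 0.352i + 0.1583j - 0.3986k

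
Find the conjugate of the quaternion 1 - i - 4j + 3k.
1 + i + 4j - 3k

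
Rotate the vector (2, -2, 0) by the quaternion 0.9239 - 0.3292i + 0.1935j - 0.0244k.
(2.012, -1.909, 0.553)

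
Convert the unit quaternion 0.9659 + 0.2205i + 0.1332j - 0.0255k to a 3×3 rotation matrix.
[[0.9632, 0.108, 0.2461], [0.0095, 0.9015, -0.4328], [-0.2686, 0.4192, 0.8673]]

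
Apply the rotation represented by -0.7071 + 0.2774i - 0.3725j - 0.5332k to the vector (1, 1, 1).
(-0.576, 1.614, -0.249)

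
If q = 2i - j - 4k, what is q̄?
-2i + j + 4k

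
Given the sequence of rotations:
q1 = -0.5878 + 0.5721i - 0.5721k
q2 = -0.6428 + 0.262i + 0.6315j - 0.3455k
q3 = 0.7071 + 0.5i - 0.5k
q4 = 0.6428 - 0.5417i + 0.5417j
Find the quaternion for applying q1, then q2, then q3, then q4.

q2 · q1 = 0.0303 - 0.883i - 0.419j + 0.2095k
q3 · q2 · q1 = 0.5677 - 0.8187i + 0.0405j - 0.0765k
q4 · q3 · q2 · q1 = -0.1005 - 0.8752i + 0.2921j + 0.3724k
-0.1005 - 0.8752i + 0.2921j + 0.3724k


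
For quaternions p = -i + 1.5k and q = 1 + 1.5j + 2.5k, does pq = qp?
No: pq = -3.75 - 3.25i + 2.5j ≠ -3.75 + 1.25i - 2.5j + 3k = qp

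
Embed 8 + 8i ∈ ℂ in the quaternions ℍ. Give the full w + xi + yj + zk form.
8 + 8i + 0j + 0k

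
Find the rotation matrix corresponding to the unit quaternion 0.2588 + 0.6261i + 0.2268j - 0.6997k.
[[-0.082, 0.6462, -0.7588], [-0.0782, -0.7632, -0.6415], [-0.9936, 0.0067, 0.1131]]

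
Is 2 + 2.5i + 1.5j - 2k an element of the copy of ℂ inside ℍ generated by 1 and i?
No. The quaternion 2 + 2.5i + 1.5j - 2k has j-coefficient y = 1.5 and k-coefficient z = -2, not both zero, so it does not lie in the complex subalgebra spanned by 1 and i.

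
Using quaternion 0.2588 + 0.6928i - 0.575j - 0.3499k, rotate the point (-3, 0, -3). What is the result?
(2.066, 2.802, 2.425)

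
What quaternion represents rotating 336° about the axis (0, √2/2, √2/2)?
-0.9781 + 0.147j + 0.147k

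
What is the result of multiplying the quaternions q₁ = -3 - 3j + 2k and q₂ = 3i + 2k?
-4 - 15i + 6j + 3k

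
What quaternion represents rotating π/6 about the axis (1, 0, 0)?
0.9659 + 0.2588i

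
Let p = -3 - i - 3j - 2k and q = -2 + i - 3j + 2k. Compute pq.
2 - 13i + 15j + 4k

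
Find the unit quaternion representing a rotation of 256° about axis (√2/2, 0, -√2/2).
-0.6157 + 0.5572i - 0.5572k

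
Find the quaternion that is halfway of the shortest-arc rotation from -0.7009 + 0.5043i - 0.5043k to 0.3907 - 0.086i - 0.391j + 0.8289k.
-0.586 + 0.3169i + 0.2099j - 0.7157k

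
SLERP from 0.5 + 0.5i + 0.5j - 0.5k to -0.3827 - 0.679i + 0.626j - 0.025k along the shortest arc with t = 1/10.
0.5343 + 0.5754i + 0.3941j - 0.4776k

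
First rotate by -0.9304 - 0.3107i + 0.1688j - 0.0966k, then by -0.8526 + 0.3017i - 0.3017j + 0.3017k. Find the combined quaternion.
0.9671 - 0.0376i + 0.0722j - 0.2412k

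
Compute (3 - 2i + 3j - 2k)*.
3 + 2i - 3j + 2k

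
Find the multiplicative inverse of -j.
j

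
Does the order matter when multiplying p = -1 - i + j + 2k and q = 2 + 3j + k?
Yes: pq = -7 - 7i ≠ -7 + 3i - 2j + 6k = qp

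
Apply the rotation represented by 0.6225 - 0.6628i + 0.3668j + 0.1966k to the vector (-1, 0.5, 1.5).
(-0.725, 1.718, 0.155)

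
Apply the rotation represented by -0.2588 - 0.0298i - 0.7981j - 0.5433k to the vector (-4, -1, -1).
(3.245, -2.575, 0.916)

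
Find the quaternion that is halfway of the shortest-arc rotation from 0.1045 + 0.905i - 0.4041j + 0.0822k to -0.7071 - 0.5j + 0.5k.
-0.3941 + 0.5918i - 0.5912j + 0.3807k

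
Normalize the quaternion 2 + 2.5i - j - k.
0.5714 + 0.7143i - 0.2857j - 0.2857k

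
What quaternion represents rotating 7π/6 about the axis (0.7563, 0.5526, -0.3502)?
-0.2588 + 0.7305i + 0.5338j - 0.3383k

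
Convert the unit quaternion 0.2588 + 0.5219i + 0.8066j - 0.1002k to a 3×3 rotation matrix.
[[-0.3213, 0.8938, 0.3129], [0.7901, 0.4352, -0.4318], [-0.5221, 0.1085, -0.846]]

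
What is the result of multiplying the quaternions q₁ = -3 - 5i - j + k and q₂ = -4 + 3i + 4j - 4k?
35 + 11i - 25j - 9k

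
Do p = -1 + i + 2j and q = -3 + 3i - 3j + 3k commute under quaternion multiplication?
No: pq = 6 - 6j - 12k ≠ 6 - 12i + 6k = qp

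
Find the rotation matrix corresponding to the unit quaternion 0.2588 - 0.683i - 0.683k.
[[0.067, 0.3535, 0.933], [-0.3535, -0.866, 0.3535], [0.933, -0.3535, 0.067]]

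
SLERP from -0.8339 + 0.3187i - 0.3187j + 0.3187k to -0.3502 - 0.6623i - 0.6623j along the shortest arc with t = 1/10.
-0.8413 + 0.2157i - 0.3918j + 0.3037k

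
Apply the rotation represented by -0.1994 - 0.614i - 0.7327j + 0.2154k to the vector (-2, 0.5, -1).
(0.798, -0.991, 1.906)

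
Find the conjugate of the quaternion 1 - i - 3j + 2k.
1 + i + 3j - 2k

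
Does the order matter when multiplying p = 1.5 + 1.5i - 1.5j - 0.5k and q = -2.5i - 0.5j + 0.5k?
Yes: pq = 3.25 - 4.75i - 0.25j - 3.75k ≠ 3.25 - 2.75i - 1.25j + 5.25k = qp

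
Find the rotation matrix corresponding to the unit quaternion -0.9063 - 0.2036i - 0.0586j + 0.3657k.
[[0.7257, 0.6867, -0.0427], [-0.639, 0.6496, -0.4119], [-0.2551, 0.3262, 0.9102]]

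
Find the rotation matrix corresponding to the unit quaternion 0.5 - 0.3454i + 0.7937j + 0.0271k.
[[-0.2614, -0.5754, 0.775], [-0.5212, 0.7599, 0.3884], [-0.8124, -0.3024, -0.4985]]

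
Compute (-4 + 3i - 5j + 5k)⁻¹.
-0.0533 - 0.04i + 0.0667j - 0.0667k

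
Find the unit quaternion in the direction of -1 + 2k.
-0.4472 + 0.8944k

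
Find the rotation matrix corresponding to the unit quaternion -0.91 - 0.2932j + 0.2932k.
[[0.6561, 0.5336, 0.5336], [-0.5336, 0.8281, -0.1719], [-0.5336, -0.1719, 0.8281]]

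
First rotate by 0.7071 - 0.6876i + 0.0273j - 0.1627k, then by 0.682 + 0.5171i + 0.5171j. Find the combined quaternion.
0.8237 - 0.1874i + 0.4684j + 0.2587k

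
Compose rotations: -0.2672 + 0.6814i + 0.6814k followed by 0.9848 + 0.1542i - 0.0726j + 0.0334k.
-0.391 + 0.5804i - 0.0629j + 0.7116k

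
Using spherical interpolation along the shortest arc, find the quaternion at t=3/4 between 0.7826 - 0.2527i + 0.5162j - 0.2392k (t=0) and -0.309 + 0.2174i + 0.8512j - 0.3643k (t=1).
-0.0037 + 0.1032i + 0.9122j - 0.3966k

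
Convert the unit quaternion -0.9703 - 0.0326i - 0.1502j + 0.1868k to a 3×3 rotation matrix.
[[0.8851, 0.3723, 0.2793], [-0.3527, 0.9281, -0.1194], [-0.3037, 0.0071, 0.9528]]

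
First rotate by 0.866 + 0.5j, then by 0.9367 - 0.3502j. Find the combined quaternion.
0.9863 + 0.1651j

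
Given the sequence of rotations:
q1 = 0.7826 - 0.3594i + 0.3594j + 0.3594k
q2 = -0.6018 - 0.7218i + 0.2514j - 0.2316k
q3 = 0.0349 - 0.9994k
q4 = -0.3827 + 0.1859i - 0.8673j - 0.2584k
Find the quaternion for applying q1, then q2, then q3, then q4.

q2 · q1 = -0.7375 - 0.175i + 0.3231j - 0.5666k
q3 · q2 · q1 = -0.592 + 0.3168i + 0.1862j + 0.7173k
q4 · q3 · q2 · q1 = 0.5145 - 0.8053i + 0.227j + 0.1878k
0.5145 - 0.8053i + 0.227j + 0.1878k


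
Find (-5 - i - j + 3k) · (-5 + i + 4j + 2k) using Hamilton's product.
24 - 14i - 10j - 28k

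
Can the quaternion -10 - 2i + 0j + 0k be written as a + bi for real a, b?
Yes. The quaternion -10 - 2i has j- and k-coefficients y = z = 0, so it lies in the complex subalgebra spanned by 1 and i.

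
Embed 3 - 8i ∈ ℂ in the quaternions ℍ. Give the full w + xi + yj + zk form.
3 - 8i + 0j + 0k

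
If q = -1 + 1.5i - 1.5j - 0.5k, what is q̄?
-1 - 1.5i + 1.5j + 0.5k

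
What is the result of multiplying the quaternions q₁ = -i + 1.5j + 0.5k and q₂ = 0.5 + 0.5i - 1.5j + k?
2.25 + 1.75i + 2j + k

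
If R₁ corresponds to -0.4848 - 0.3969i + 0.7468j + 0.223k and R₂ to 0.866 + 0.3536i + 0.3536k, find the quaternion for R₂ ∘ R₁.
-0.3583 - 0.7792i + 0.4275j + 0.2858k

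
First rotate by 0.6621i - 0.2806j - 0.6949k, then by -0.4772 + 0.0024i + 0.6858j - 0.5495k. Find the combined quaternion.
-0.191 - 0.9467i - 0.2283j - 0.1231k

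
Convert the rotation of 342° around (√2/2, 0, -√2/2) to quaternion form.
-0.9877 + 0.1106i - 0.1106k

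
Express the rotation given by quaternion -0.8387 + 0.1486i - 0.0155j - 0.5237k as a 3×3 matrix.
[[0.451, -0.8831, -0.1296], [0.8738, 0.4073, 0.2655], [-0.1816, -0.233, 0.9554]]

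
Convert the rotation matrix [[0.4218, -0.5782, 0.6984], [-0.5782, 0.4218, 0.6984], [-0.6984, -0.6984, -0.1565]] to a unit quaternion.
0.6494 - 0.5377i + 0.5377j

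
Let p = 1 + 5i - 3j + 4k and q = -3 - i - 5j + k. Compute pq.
-17 + i - 5j - 39k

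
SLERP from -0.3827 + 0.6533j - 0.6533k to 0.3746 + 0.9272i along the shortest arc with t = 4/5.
-0.453 - 0.8519i + 0.1858j - 0.1858k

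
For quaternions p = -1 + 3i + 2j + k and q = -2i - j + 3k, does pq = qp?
No: pq = 5 + 9i - 10j - 2k ≠ 5 - 5i + 12j - 4k = qp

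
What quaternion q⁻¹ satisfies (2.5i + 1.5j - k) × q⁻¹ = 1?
-0.2632i - 0.1579j + 0.1053k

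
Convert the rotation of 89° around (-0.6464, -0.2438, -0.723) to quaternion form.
0.7133 - 0.4531i - 0.1709j - 0.5068k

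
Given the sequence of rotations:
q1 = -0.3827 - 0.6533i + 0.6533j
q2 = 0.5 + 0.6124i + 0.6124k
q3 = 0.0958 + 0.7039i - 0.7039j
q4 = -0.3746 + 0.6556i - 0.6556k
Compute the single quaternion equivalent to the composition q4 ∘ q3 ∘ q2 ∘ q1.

q2 · q1 = 0.2087 - 0.9611i - 0.0734j + 0.1657k
q3 · q2 · q1 = 0.6448 - 0.0618i - 0.2706j - 0.7123k
q4 · q3 · q2 · q1 = -0.668 + 0.2685i + 0.6089j - 0.3333k
-0.668 + 0.2685i + 0.6089j - 0.3333k


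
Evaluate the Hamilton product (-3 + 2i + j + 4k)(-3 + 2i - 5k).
25 - 17i + 15j + k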